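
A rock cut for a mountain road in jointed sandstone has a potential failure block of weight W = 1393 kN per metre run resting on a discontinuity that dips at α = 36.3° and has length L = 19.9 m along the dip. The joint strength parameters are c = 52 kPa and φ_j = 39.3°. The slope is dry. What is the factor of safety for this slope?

Resolving the block weight along and normal to the plane and applying the Mohr–Coulomb strength on the joint:
N' = W cosα = 1393·cos36.3° = 1122.7 kN/m
Driving force T = W sinα = 1393·sin36.3° = 824.7 kN/m
Resisting force R = c·L + N'·tanφ_j = 52·19.9 + 1122.7·tan39.3° = 1034.8 + 918.9 = 1953.7 kN/m
FS = R / T = 1953.7 / 824.7 = 2.369

FS = 2.37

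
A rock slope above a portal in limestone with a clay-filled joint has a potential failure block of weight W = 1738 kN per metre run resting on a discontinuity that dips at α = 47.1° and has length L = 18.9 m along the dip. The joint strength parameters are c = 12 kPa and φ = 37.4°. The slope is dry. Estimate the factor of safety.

FS = 0.89

Resolving the block weight along and normal to the plane and applying the Mohr–Coulomb strength on the joint:
N' = W cosα = 1738·cos47.1° = 1183.1 kN/m
Driving force T = W sinα = 1738·sin47.1° = 1273.2 kN/m
Resisting force R = c·L + N'·tanφ = 12·18.9 + 1183.1·tan37.4° = 226.8 + 904.5 = 1131.3 kN/m
FS = R / T = 1131.3 / 1273.2 = 0.889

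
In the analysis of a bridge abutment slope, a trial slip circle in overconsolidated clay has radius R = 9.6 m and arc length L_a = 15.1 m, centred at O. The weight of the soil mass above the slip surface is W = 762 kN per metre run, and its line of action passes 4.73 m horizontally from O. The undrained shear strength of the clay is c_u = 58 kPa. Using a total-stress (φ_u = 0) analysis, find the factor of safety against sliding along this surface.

FS = 2.33

Taking moments about the centre O, the resisting moment is provided by the undrained shear strength acting along the arc:
M_R = c_u·L_a·R = 58·15.10·9.6 = 8407.7 kN·m/m
M_D = W·d = 762·4.73 = 3604.3 kN·m/m
FS = M_R / M_D = 8407.7 / 3604.3 = 2.333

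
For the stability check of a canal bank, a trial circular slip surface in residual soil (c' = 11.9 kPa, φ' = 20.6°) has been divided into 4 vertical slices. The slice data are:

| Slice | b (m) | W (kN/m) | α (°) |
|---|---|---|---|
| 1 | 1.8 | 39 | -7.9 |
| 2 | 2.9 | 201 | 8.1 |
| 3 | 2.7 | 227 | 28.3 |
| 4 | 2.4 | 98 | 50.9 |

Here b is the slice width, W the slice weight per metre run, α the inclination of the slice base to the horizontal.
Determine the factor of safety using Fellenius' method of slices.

Ordinary method of slices: FS = Σ[c'·Δl_i + (W_i cosα_i)·tanφ'] / Σ W_i sinα_i, with Δl_i = b_i / cosα_i.
Slice 1: Δl = 1.8/cos(-7.9°) = 1.817 m; N'_1 = 39·cos(-7.9°) = 38.6; c'Δl = 21.63; W sinα = -5.4
Slice 2: Δl = 2.9/cos8.1° = 2.929 m; N'_2 = 201·cos8.1° = 199.0; c'Δl = 34.86; W sinα = 28.3
Slice 3: Δl = 2.7/cos28.3° = 3.067 m; N'_3 = 227·cos28.3° = 199.9; c'Δl = 36.49; W sinα = 107.6
Slice 4: Δl = 2.4/cos50.9° = 3.805 m; N'_4 = 98·cos50.9° = 61.8; c'Δl = 45.28; W sinα = 76.1
Σc'Δl = 138.3 kN/m; ΣN' = 499.3 kN/m; ΣW sinα = 206.6 kN/m
Resisting = 138.3 + 499.3·tan20.6° = 138.3 + 187.7 = 325.9 kN/m
FS = 325.9 / 206.6 = 1.577

FS = 1.58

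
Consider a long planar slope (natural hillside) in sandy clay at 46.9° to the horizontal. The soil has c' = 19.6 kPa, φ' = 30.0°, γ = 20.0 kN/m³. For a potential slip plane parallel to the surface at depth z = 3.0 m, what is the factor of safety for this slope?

For an infinite slope with a slip plane parallel to the surface (no pore pressure): FS = [c' + γz cos²β tanφ'] / [γz sinβ cosβ].
γz = 20.0·3.0 = 60.00 kN/m²
Numerator = 19.6 + 60.00·cos²46.9°·tan30.0° = 19.6 + 60.00·0.4669·0.5774 = 35.773 kPa
Denominator = 60.00·sin46.9°·cos46.9° = 60.00·0.7302·0.6833 = 29.934 kPa
FS = 35.773 / 29.934 = 1.195

FS = 1.20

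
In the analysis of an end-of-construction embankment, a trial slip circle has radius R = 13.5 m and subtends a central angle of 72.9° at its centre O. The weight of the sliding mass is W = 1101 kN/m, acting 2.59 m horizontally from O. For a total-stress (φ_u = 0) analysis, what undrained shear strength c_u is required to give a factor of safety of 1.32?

FS = c_u·L_a·R / (W·d), so c_u = FS·W·d / (L_a·R).
Arc length L_a = R·θ = 13.5·(72.9°·π/180) = 13.5·1.2723 = 17.18 m
c_u = 1.32·1101·2.59 / (17.18·13.5) = 3764.1 / 231.88 = 16.23 kPa

c_u = 16.2 kPa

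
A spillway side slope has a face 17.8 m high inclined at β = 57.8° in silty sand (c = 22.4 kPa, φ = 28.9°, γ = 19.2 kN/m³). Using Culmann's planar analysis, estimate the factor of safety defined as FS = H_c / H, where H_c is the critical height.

H_c = (4c/γ) · sinβ cosφ / [1 − cos(β − φ)]
    = (4·22.4/19.2) · sin57.8°·cos28.9° / [1 − cos28.9°]
    = 4.667 · 0.7408 / 0.1245 = 27.76 m
FS = H_c / H = 27.76 / 17.8 = 1.560

FS = 1.56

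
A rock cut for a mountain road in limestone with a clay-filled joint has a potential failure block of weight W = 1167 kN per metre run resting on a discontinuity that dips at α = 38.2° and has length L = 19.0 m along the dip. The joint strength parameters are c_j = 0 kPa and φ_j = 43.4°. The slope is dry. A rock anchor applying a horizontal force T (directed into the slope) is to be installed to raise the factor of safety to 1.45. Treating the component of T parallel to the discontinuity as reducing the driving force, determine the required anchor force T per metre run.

T = 104 kN/m

Resolving forces along and normal to the sliding plane, with the horizontal anchor force T adding T·sinα to the effective normal force and T·cosα acting up the plane against the driving force:
FS = [c_jL + (W cosα + T sinα) tanφ_j] / [W sinα − T cosα]
Without the anchor: N' = 917.1 kN/m, driving T_d = 721.7 kN/m, resisting R = 0·19.0 + 917.1·tan43.4° = 867.3 kN/m, FS = 1.20.
Setting FS = 1.45 and solving for T:
1.45·(721.7 − T cos38.2°) = 867.3 + T sin38.2°·tan43.4°
T·(sin38.2°·tan43.4° + 1.45·cos38.2°) = 1.45·721.7 − 867.3
T·(0.6184·0.9457 + 1.45·0.7859) = 1046.4 − 867.3 = 179.2
T·1.7243 = 179.2
T = 103.9 kN/m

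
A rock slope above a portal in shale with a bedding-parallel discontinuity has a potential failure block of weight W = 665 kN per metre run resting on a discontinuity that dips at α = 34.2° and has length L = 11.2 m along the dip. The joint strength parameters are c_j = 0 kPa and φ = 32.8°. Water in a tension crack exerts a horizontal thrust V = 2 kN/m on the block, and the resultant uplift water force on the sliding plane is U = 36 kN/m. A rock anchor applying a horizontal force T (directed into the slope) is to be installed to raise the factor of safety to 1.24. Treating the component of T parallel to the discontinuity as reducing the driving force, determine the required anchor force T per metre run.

Resolving forces along and normal to the sliding plane, with the horizontal anchor force T adding T·sinα to the effective normal force and T·cosα acting up the plane against the driving force:
FS = [c_jL + (W cosα − U − V sinα + T sinα) tanφ] / [W sinα + V cosα − T cosα]
Without the anchor: N' = 512.9 kN/m, driving T_d = 375.4 kN/m, resisting R = 0·11.2 + 512.9·tan32.8° = 330.5 kN/m, FS = 0.88.
Setting FS = 1.24 and solving for T:
1.24·(375.4 − T cos34.2°) = 330.5 + T sin34.2°·tan32.8°
T·(sin34.2°·tan32.8° + 1.24·cos34.2°) = 1.24·375.4 − 330.5
T·(0.5621·0.6445 + 1.24·0.8271) = 465.5 − 330.5 = 135.0
T·1.3878 = 135.0
T = 97.3 kN/m

T = 97 kN/m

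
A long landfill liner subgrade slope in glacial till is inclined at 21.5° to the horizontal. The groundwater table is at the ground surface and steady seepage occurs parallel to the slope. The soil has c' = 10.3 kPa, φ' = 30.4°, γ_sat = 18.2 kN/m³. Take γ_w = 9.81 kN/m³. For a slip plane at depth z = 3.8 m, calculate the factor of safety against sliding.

With seepage parallel to the slope and the water table at the surface, the effective normal stress on the slip plane uses the buoyant unit weight γ' = γ_sat − γ_w while the driving shear stress uses γ_sat:
FS = [c' + γ' z cos²β tanφ'] / [γ_sat z sinβ cosβ]
γ' = 18.2 − 9.81 = 8.39 kN/m³
Numerator = 10.3 + 8.39·3.8·cos²21.5°·tan30.4° = 10.3 + 8.39·3.8·0.8657·0.5867 = 26.493 kPa
Denominator = 18.2·3.8·sin21.5°·cos21.5° = 18.2·3.8·0.3665·0.9304 = 23.584 kPa
FS = 26.493 / 23.584 = 1.123

FS = 1.12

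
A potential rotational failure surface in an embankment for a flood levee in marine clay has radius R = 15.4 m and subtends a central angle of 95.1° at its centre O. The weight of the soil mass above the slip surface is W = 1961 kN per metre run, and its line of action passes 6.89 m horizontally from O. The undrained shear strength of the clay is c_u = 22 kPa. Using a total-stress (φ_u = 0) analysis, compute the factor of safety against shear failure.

FS = 0.64

Taking moments about the centre O, the resisting moment is provided by the undrained shear strength acting along the arc:
Arc length L_a = R·θ = 15.4·(95.1°·π/180) = 15.4·1.6598 = 25.56 m
M_R = c_u·L_a·R = 22·25.56·15.4 = 8660.1 kN·m/m
M_D = W·d = 1961·6.89 = 13511.3 kN·m/m
FS = M_R / M_D = 8660.1 / 13511.3 = 0.641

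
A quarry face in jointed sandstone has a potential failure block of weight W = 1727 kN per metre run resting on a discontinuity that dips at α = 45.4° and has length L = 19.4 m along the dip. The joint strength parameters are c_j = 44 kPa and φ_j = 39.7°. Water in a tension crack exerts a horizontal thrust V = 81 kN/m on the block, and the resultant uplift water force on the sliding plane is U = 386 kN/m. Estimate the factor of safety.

Resolving the block weight along and normal to the plane and applying the Mohr–Coulomb strength on the joint:
N' = W cosα − U − V sinα = 1727·cos45.4° − 386 − 81·sin45.4° = 768.9 kN/m
Driving force T = W sinα + V cosα = 1727·sin45.4° + 81·cos45.4° = 1286.5 kN/m
Resisting force R = c_j·L + N'·tanφ_j = 44·19.4 + 768.9·tan39.7° = 853.6 + 638.4 = 1492.0 kN/m
FS = R / T = 1492.0 / 1286.5 = 1.160

FS = 1.16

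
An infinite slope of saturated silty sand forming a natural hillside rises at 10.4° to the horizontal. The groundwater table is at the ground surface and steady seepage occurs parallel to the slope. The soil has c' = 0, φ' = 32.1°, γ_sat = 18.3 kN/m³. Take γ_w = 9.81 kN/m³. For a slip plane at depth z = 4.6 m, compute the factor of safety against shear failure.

With seepage parallel to the slope and the water table at the surface, the effective normal stress on the slip plane uses the buoyant unit weight γ' = γ_sat − γ_w while the driving shear stress uses γ_sat:
FS = [c' + γ' z cos²β tanφ'] / [γ_sat z sinβ cosβ]
(For c' = 0 this reduces to FS = (γ'/γ_sat)·tanφ'/tanβ.)
γ' = 18.3 − 9.81 = 8.49 kN/m³
Numerator = 0.0 + 8.49·4.6·cos²10.4°·tan32.1° = 0.0 + 8.49·4.6·0.9674·0.6273 = 23.700 kPa
Denominator = 18.3·4.6·sin10.4°·cos10.4° = 18.3·4.6·0.1805·0.9836 = 14.946 kPa
FS = 23.700 / 14.946 = 1.586

FS = 1.59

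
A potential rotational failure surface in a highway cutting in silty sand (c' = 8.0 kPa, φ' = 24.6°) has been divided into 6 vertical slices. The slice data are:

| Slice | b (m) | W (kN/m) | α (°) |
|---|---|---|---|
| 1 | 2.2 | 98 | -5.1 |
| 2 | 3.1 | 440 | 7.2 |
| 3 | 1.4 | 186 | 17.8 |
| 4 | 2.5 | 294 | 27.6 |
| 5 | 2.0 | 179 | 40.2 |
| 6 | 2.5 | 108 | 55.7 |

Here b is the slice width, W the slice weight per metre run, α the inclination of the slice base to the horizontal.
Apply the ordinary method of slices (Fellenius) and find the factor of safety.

Ordinary method of slices: FS = Σ[c'·Δl_i + (W_i cosα_i)·tanφ'] / Σ W_i sinα_i, with Δl_i = b_i / cosα_i.
Slice 1: Δl = 2.2/cos(-5.1°) = 2.209 m; N'_1 = 98·cos(-5.1°) = 97.6; c'Δl = 17.67; W sinα = -8.7
Slice 2: Δl = 3.1/cos7.2° = 3.125 m; N'_2 = 440·cos7.2° = 436.5; c'Δl = 25.00; W sinα = 55.1
Slice 3: Δl = 1.4/cos17.8° = 1.470 m; N'_3 = 186·cos17.8° = 177.1; c'Δl = 11.76; W sinα = 56.9
Slice 4: Δl = 2.5/cos27.6° = 2.821 m; N'_4 = 294·cos27.6° = 260.5; c'Δl = 22.57; W sinα = 136.2
Slice 5: Δl = 2.0/cos40.2° = 2.619 m; N'_5 = 179·cos40.2° = 136.7; c'Δl = 20.95; W sinα = 115.5
Slice 6: Δl = 2.5/cos55.7° = 4.436 m; N'_6 = 108·cos55.7° = 60.9; c'Δl = 35.49; W sinα = 89.2
Σc'Δl = 133.4 kN/m; ΣN' = 1169.4 kN/m; ΣW sinα = 444.3 kN/m
Resisting = 133.4 + 1169.4·tan24.6° = 133.4 + 535.4 = 668.8 kN/m
FS = 668.8 / 444.3 = 1.505

FS = 1.51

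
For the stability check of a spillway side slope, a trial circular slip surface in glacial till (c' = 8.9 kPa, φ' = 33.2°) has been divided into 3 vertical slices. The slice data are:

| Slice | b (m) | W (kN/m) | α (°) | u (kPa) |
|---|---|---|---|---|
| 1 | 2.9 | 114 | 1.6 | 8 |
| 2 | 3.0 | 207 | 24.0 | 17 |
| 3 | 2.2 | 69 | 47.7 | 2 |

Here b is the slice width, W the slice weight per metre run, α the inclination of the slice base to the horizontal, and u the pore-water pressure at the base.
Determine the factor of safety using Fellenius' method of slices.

Ordinary method of slices: FS = Σ[c'·Δl_i + (W_i cosα_i − u_i·Δl_i)·tanφ'] / Σ W_i sinα_i, with Δl_i = b_i / cosα_i.
Slice 1: Δl = 2.9/cos1.6° = 2.901 m; N'_1 = 114·cos1.6° − 8·2.901 = 90.7; c'Δl = 25.82; W sinα = 3.2
Slice 2: Δl = 3.0/cos24.0° = 3.284 m; N'_2 = 207·cos24.0° − 17·3.284 = 133.3; c'Δl = 29.23; W sinα = 84.2
Slice 3: Δl = 2.2/cos47.7° = 3.269 m; N'_3 = 69·cos47.7° − 2·3.269 = 39.9; c'Δl = 29.09; W sinα = 51.0
Σc'Δl = 84.1 kN/m; ΣN' = 263.9 kN/m; ΣW sinα = 138.4 kN/m
Resisting = 84.1 + 263.9·tan33.2° = 84.1 + 172.7 = 256.8 kN/m
FS = 256.8 / 138.4 = 1.856

FS = 1.86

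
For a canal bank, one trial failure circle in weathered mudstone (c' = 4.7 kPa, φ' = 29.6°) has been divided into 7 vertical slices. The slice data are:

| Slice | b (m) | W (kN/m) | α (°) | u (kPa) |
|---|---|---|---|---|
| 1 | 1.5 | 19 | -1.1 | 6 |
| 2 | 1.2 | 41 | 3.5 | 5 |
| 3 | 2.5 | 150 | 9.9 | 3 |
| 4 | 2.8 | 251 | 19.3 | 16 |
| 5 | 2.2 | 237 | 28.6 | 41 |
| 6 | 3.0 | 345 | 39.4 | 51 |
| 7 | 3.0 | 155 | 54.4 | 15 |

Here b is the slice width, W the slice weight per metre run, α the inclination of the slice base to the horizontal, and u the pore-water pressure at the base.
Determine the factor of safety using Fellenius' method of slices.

FS = 0.72

Ordinary method of slices: FS = Σ[c'·Δl_i + (W_i cosα_i − u_i·Δl_i)·tanφ'] / Σ W_i sinα_i, with Δl_i = b_i / cosα_i.
Slice 1: Δl = 1.5/cos(-1.1°) = 1.500 m; N'_1 = 19·cos(-1.1°) − 6·1.500 = 10.0; c'Δl = 7.05; W sinα = -0.4
Slice 2: Δl = 1.2/cos3.5° = 1.202 m; N'_2 = 41·cos3.5° − 5·1.202 = 34.9; c'Δl = 5.65; W sinα = 2.5
Slice 3: Δl = 2.5/cos9.9° = 2.538 m; N'_3 = 150·cos9.9° − 3·2.538 = 140.2; c'Δl = 11.93; W sinα = 25.8
Slice 4: Δl = 2.8/cos19.3° = 2.967 m; N'_4 = 251·cos19.3° − 16·2.967 = 189.4; c'Δl = 13.94; W sinα = 83.0
Slice 5: Δl = 2.2/cos28.6° = 2.506 m; N'_5 = 237·cos28.6° − 41·2.506 = 105.3; c'Δl = 11.78; W sinα = 113.4
Slice 6: Δl = 3.0/cos39.4° = 3.882 m; N'_6 = 345·cos39.4° − 51·3.882 = 68.6; c'Δl = 18.25; W sinα = 219.0
Slice 7: Δl = 3.0/cos54.4° = 5.154 m; N'_7 = 155·cos54.4° − 15·5.154 = 12.9; c'Δl = 24.22; W sinα = 126.0
Σc'Δl = 92.8 kN/m; ΣN' = 561.4 kN/m; ΣW sinα = 569.3 kN/m
Resisting = 92.8 + 561.4·tan29.6° = 92.8 + 318.9 = 411.7 kN/m
FS = 411.7 / 569.3 = 0.723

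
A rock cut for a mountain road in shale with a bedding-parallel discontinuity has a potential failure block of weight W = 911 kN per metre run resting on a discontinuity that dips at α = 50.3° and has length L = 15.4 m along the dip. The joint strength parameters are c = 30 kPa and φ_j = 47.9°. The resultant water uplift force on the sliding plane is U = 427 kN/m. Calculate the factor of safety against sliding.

Resolving the block weight along and normal to the plane and applying the Mohr–Coulomb strength on the joint:
N' = W cosα − U = 911·cos50.3° − 427 = 154.9 kN/m
Driving force T = W sinα = 911·sin50.3° = 700.9 kN/m
Resisting force R = c·L + N'·tanφ_j = 30·15.4 + 154.9·tan47.9° = 462.0 + 171.5 = 633.5 kN/m
FS = R / T = 633.5 / 700.9 = 0.904

FS = 0.90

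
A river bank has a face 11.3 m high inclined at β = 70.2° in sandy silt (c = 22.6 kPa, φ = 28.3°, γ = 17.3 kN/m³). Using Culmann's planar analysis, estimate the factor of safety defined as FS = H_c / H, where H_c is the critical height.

H_c = (4c/γ) · sinβ cosφ / [1 − cos(β − φ)]
    = (4·22.6/17.3) · sin70.2°·cos28.3° / [1 − cos41.9°]
    = 5.225 · 0.8284 / 0.2557 = 16.93 m
FS = H_c / H = 16.93 / 11.3 = 1.498

FS = 1.50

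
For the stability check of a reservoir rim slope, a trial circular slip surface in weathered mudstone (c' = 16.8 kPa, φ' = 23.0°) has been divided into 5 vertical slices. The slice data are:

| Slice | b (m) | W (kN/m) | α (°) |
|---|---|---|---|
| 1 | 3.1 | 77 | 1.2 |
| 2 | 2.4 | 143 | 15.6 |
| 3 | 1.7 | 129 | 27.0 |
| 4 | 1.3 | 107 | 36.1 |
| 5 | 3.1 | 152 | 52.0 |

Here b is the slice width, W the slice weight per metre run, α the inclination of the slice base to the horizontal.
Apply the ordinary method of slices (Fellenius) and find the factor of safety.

FS = 1.61

Ordinary method of slices: FS = Σ[c'·Δl_i + (W_i cosα_i)·tanφ'] / Σ W_i sinα_i, with Δl_i = b_i / cosα_i.
Slice 1: Δl = 3.1/cos1.2° = 3.101 m; N'_1 = 77·cos1.2° = 77.0; c'Δl = 52.09; W sinα = 1.6
Slice 2: Δl = 2.4/cos15.6° = 2.492 m; N'_2 = 143·cos15.6° = 137.7; c'Δl = 41.86; W sinα = 38.5
Slice 3: Δl = 1.7/cos27.0° = 1.908 m; N'_3 = 129·cos27.0° = 114.9; c'Δl = 32.05; W sinα = 58.6
Slice 4: Δl = 1.3/cos36.1° = 1.609 m; N'_4 = 107·cos36.1° = 86.5; c'Δl = 27.03; W sinα = 63.0
Slice 5: Δl = 3.1/cos52.0° = 5.035 m; N'_5 = 152·cos52.0° = 93.6; c'Δl = 84.59; W sinα = 119.8
Σc'Δl = 237.6 kN/m; ΣN' = 509.7 kN/m; ΣW sinα = 281.5 kN/m
Resisting = 237.6 + 509.7·tan23.0° = 237.6 + 216.4 = 454.0 kN/m
FS = 454.0 / 281.5 = 1.613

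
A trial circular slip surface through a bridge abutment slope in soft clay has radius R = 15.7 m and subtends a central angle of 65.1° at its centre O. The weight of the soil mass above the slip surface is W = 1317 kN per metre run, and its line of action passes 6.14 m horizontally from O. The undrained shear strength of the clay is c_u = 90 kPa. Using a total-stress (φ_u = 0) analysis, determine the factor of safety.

FS = 3.12

Taking moments about the centre O, the resisting moment is provided by the undrained shear strength acting along the arc:
Arc length L_a = R·θ = 15.7·(65.1°·π/180) = 15.7·1.1362 = 17.84 m
M_R = c_u·L_a·R = 90·17.84·15.7 = 25205.8 kN·m/m
M_D = W·d = 1317·6.14 = 8086.4 kN·m/m
FS = M_R / M_D = 25205.8 / 8086.4 = 3.117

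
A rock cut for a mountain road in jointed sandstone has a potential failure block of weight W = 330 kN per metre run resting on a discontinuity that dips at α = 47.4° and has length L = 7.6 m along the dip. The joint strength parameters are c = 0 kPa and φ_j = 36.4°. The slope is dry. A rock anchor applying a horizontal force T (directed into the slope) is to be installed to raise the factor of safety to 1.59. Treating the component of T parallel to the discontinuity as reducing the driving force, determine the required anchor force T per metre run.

Resolving forces along and normal to the sliding plane, with the horizontal anchor force T adding T·sinα to the effective normal force and T·cosα acting up the plane against the driving force:
FS = [cL + (W cosα + T sinα) tanφ_j] / [W sinα − T cosα]
Without the anchor: N' = 223.4 kN/m, driving T_d = 242.9 kN/m, resisting R = 0·7.6 + 223.4·tan36.4° = 164.7 kN/m, FS = 0.68.
Setting FS = 1.59 and solving for T:
1.59·(242.9 − T cos47.4°) = 164.7 + T sin47.4°·tan36.4°
T·(sin47.4°·tan36.4° + 1.59·cos47.4°) = 1.59·242.9 − 164.7
T·(0.7361·0.7373 + 1.59·0.6769) = 386.2 − 164.7 = 221.5
T·1.6189 = 221.5
T = 136.8 kN/m

T = 137 kN/m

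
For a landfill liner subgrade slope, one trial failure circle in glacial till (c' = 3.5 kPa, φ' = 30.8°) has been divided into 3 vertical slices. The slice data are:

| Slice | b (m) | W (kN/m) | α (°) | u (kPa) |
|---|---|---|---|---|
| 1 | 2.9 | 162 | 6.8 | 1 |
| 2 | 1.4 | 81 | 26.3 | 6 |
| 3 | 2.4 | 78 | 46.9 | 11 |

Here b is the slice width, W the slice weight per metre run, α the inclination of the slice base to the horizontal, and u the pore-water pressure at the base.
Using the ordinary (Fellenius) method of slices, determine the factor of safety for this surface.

Ordinary method of slices: FS = Σ[c'·Δl_i + (W_i cosα_i − u_i·Δl_i)·tanφ'] / Σ W_i sinα_i, with Δl_i = b_i / cosα_i.
Slice 1: Δl = 2.9/cos6.8° = 2.921 m; N'_1 = 162·cos6.8° − 1·2.921 = 157.9; c'Δl = 10.22; W sinα = 19.2
Slice 2: Δl = 1.4/cos26.3° = 1.562 m; N'_2 = 81·cos26.3° − 6·1.562 = 63.2; c'Δl = 5.47; W sinα = 35.9
Slice 3: Δl = 2.4/cos46.9° = 3.513 m; N'_3 = 78·cos46.9° − 11·3.513 = 14.7; c'Δl = 12.29; W sinα = 57.0
Σc'Δl = 28.0 kN/m; ΣN' = 235.8 kN/m; ΣW sinα = 112.0 kN/m
Resisting = 28.0 + 235.8·tan30.8° = 28.0 + 140.6 = 168.6 kN/m
FS = 168.6 / 112.0 = 1.505

FS = 1.50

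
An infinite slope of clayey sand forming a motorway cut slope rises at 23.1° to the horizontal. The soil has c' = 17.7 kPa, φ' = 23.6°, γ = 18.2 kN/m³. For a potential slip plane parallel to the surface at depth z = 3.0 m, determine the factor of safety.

For an infinite slope with a slip plane parallel to the surface (no pore pressure): FS = [c' + γz cos²β tanφ'] / [γz sinβ cosβ].
γz = 18.2·3.0 = 54.60 kN/m²
Numerator = 17.7 + 54.60·cos²23.1°·tan23.6° = 17.7 + 54.60·0.8461·0.4369 = 37.882 kPa
Denominator = 54.60·sin23.1°·cos23.1° = 54.60·0.3923·0.9198 = 19.704 kPa
FS = 37.882 / 19.704 = 1.923

FS = 1.92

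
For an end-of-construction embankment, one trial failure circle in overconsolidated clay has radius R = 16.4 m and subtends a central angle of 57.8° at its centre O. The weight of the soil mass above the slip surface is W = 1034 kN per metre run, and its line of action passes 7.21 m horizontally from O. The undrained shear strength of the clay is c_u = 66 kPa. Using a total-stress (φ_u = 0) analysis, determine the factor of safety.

Taking moments about the centre O, the resisting moment is provided by the undrained shear strength acting along the arc:
Arc length L_a = R·θ = 16.4·(57.8°·π/180) = 16.4·1.0088 = 16.54 m
M_R = c_u·L_a·R = 66·16.54·16.4 = 17907.6 kN·m/m
M_D = W·d = 1034·7.21 = 7455.1 kN·m/m
FS = M_R / M_D = 17907.6 / 7455.1 = 2.402

FS = 2.40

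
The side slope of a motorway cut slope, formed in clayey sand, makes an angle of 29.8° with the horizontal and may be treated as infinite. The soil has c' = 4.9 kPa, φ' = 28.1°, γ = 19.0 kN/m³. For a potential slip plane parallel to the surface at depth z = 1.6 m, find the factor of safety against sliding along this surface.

FS = 1.31

For an infinite slope with a slip plane parallel to the surface (no pore pressure): FS = [c' + γz cos²β tanφ'] / [γz sinβ cosβ].
γz = 19.0·1.6 = 30.40 kN/m²
Numerator = 4.9 + 30.40·cos²29.8°·tan28.1° = 4.9 + 30.40·0.7530·0.5340 = 17.123 kPa
Denominator = 30.40·sin29.8°·cos29.8° = 30.40·0.4970·0.8678 = 13.110 kPa
FS = 17.123 / 13.110 = 1.306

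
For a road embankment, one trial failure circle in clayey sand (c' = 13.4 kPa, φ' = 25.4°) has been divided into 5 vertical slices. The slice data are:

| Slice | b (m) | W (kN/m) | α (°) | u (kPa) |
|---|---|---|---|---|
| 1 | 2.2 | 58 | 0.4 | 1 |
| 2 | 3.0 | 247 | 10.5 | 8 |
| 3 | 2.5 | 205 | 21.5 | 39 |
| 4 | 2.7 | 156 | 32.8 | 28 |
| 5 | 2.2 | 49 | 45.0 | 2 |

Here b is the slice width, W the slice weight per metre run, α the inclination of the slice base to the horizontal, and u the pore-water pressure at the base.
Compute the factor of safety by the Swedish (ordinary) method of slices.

FS = 1.65

Ordinary method of slices: FS = Σ[c'·Δl_i + (W_i cosα_i − u_i·Δl_i)·tanφ'] / Σ W_i sinα_i, with Δl_i = b_i / cosα_i.
Slice 1: Δl = 2.2/cos0.4° = 2.200 m; N'_1 = 58·cos0.4° − 1·2.200 = 55.8; c'Δl = 29.48; W sinα = 0.4
Slice 2: Δl = 3.0/cos10.5° = 3.051 m; N'_2 = 247·cos10.5° − 8·3.051 = 218.5; c'Δl = 40.88; W sinα = 45.0
Slice 3: Δl = 2.5/cos21.5° = 2.687 m; N'_3 = 205·cos21.5° − 39·2.687 = 85.9; c'Δl = 36.01; W sinα = 75.1
Slice 4: Δl = 2.7/cos32.8° = 3.212 m; N'_4 = 156·cos32.8° − 28·3.212 = 41.2; c'Δl = 43.04; W sinα = 84.5
Slice 5: Δl = 2.2/cos45.0° = 3.111 m; N'_5 = 49·cos45.0° − 2·3.111 = 28.4; c'Δl = 41.69; W sinα = 34.6
Σc'Δl = 191.1 kN/m; ΣN' = 429.8 kN/m; ΣW sinα = 239.7 kN/m
Resisting = 191.1 + 429.8·tan25.4° = 191.1 + 204.1 = 395.2 kN/m
FS = 395.2 / 239.7 = 1.649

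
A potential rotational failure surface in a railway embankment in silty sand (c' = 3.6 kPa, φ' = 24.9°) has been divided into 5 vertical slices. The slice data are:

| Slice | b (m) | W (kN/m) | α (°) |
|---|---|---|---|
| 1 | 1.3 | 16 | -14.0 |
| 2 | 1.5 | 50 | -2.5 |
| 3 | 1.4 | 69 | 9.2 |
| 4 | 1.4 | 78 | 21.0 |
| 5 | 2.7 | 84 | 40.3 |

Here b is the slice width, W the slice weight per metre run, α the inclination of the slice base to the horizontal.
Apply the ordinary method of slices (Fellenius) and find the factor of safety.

Ordinary method of slices: FS = Σ[c'·Δl_i + (W_i cosα_i)·tanφ'] / Σ W_i sinα_i, with Δl_i = b_i / cosα_i.
Slice 1: Δl = 1.3/cos(-14.0°) = 1.340 m; N'_1 = 16·cos(-14.0°) = 15.5; c'Δl = 4.82; W sinα = -3.9
Slice 2: Δl = 1.5/cos(-2.5°) = 1.501 m; N'_2 = 50·cos(-2.5°) = 50.0; c'Δl = 5.41; W sinα = -2.2
Slice 3: Δl = 1.4/cos9.2° = 1.418 m; N'_3 = 69·cos9.2° = 68.1; c'Δl = 5.11; W sinα = 11.0
Slice 4: Δl = 1.4/cos21.0° = 1.500 m; N'_4 = 78·cos21.0° = 72.8; c'Δl = 5.40; W sinα = 28.0
Slice 5: Δl = 2.7/cos40.3° = 3.540 m; N'_5 = 84·cos40.3° = 64.1; c'Δl = 12.74; W sinα = 54.3
Σc'Δl = 33.5 kN/m; ΣN' = 270.5 kN/m; ΣW sinα = 87.3 kN/m
Resisting = 33.5 + 270.5·tan24.9° = 33.5 + 125.5 = 159.0 kN/m
FS = 159.0 / 87.3 = 1.822

FS = 1.82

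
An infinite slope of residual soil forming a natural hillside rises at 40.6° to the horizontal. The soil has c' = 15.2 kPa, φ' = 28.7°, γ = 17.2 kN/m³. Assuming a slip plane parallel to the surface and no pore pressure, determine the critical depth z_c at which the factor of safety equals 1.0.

z_c = 4.95 m

Setting FS = 1.00 in FS = [c' + γz cos²β tanφ'] / [γz sinβ cosβ] and solving for z:
z = c' / [γ cosβ (FS·sinβ − cosβ·tanφ')]
  = 15.2 / [17.2·cos40.6°·(1.00·sin40.6° − cos40.6°·tan28.7°)]
  = 15.2 / [17.2·0.7593·(1.00·0.6508 − 0.7593·0.5475)]
  = 15.2 / 3.0701 = 4.951 m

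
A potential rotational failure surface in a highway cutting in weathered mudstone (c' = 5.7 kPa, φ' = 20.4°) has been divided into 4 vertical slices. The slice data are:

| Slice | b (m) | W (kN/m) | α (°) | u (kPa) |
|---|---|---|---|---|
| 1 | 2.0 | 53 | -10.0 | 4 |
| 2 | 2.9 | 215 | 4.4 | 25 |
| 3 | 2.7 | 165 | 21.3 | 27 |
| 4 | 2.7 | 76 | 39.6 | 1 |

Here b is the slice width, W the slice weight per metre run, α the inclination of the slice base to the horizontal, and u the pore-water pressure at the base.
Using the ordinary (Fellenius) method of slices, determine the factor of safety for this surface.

FS = 1.58

Ordinary method of slices: FS = Σ[c'·Δl_i + (W_i cosα_i − u_i·Δl_i)·tanφ'] / Σ W_i sinα_i, with Δl_i = b_i / cosα_i.
Slice 1: Δl = 2.0/cos(-10.0°) = 2.031 m; N'_1 = 53·cos(-10.0°) − 4·2.031 = 44.1; c'Δl = 11.58; W sinα = -9.2
Slice 2: Δl = 2.9/cos4.4° = 2.909 m; N'_2 = 215·cos4.4° − 25·2.909 = 141.7; c'Δl = 16.58; W sinα = 16.5
Slice 3: Δl = 2.7/cos21.3° = 2.898 m; N'_3 = 165·cos21.3° − 27·2.898 = 75.5; c'Δl = 16.52; W sinα = 59.9
Slice 4: Δl = 2.7/cos39.6° = 3.504 m; N'_4 = 76·cos39.6° − 1·3.504 = 55.1; c'Δl = 19.97; W sinα = 48.4
Σc'Δl = 64.6 kN/m; ΣN' = 316.3 kN/m; ΣW sinα = 115.7 kN/m
Resisting = 64.6 + 316.3·tan20.4° = 64.6 + 117.6 = 182.3 kN/m
FS = 182.3 / 115.7 = 1.576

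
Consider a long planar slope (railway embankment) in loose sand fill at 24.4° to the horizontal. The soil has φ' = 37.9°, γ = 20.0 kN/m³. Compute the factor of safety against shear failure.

For a dry cohesionless infinite slope the factor of safety is FS = tanφ' / tanβ.
FS = tan37.9° / tan24.4° = 0.7785 / 0.4536 = 1.716

FS = 1.72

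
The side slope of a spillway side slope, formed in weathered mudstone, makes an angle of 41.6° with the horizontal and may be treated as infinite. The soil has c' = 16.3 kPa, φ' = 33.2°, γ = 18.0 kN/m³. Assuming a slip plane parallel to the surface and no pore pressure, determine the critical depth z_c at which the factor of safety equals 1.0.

Setting FS = 1.00 in FS = [c' + γz cos²β tanφ'] / [γz sinβ cosβ] and solving for z:
z = c' / [γ cosβ (FS·sinβ − cosβ·tanφ')]
  = 16.3 / [18.0·cos41.6°·(1.00·sin41.6° − cos41.6°·tan33.2°)]
  = 16.3 / [18.0·0.7478·(1.00·0.6639 − 0.7478·0.6544)]
  = 16.3 / 2.3499 = 6.936 m

z_c = 6.94 m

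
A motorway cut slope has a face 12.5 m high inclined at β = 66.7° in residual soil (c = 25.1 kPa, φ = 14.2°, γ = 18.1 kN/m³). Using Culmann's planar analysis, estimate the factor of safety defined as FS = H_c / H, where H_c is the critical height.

FS = 1.01

H_c = (4c/γ) · sinβ cosφ / [1 − cos(β − φ)]
    = (4·25.1/18.1) · sin66.7°·cos14.2° / [1 − cos52.5°]
    = 5.547 · 0.8904 / 0.3912 = 12.62 m
FS = H_c / H = 12.62 / 12.5 = 1.010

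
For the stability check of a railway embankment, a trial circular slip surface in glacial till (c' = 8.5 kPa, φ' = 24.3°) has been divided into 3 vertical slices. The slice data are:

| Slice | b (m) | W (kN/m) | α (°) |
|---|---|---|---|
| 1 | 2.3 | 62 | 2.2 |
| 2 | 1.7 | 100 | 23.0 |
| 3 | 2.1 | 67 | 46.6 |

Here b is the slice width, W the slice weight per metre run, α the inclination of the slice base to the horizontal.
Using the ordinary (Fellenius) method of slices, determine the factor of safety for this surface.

FS = 1.68

Ordinary method of slices: FS = Σ[c'·Δl_i + (W_i cosα_i)·tanφ'] / Σ W_i sinα_i, with Δl_i = b_i / cosα_i.
Slice 1: Δl = 2.3/cos2.2° = 2.302 m; N'_1 = 62·cos2.2° = 62.0; c'Δl = 19.56; W sinα = 2.4
Slice 2: Δl = 1.7/cos23.0° = 1.847 m; N'_2 = 100·cos23.0° = 92.1; c'Δl = 15.70; W sinα = 39.1
Slice 3: Δl = 2.1/cos46.6° = 3.056 m; N'_3 = 67·cos46.6° = 46.0; c'Δl = 25.98; W sinα = 48.7
Σc'Δl = 61.2 kN/m; ΣN' = 200.0 kN/m; ΣW sinα = 90.1 kN/m
Resisting = 61.2 + 200.0·tan24.3° = 61.2 + 90.3 = 151.6 kN/m
FS = 151.6 / 90.1 = 1.682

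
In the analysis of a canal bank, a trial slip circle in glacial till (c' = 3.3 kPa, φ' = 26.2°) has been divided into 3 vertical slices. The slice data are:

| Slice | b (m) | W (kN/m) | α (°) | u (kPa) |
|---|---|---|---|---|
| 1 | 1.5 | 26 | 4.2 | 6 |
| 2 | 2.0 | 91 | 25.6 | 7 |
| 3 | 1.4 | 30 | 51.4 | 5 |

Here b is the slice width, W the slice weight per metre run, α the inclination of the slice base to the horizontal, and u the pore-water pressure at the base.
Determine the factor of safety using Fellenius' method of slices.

Ordinary method of slices: FS = Σ[c'·Δl_i + (W_i cosα_i − u_i·Δl_i)·tanφ'] / Σ W_i sinα_i, with Δl_i = b_i / cosα_i.
Slice 1: Δl = 1.5/cos4.2° = 1.504 m; N'_1 = 26·cos4.2° − 6·1.504 = 16.9; c'Δl = 4.96; W sinα = 1.9
Slice 2: Δl = 2.0/cos25.6° = 2.218 m; N'_2 = 91·cos25.6° − 7·2.218 = 66.5; c'Δl = 7.32; W sinα = 39.3
Slice 3: Δl = 1.4/cos51.4° = 2.244 m; N'_3 = 30·cos51.4° − 5·2.244 = 7.5; c'Δl = 7.41; W sinα = 23.4
Σc'Δl = 19.7 kN/m; ΣN' = 90.9 kN/m; ΣW sinα = 64.7 kN/m
Resisting = 19.7 + 90.9·tan26.2° = 19.7 + 44.8 = 64.4 kN/m
FS = 64.4 / 64.7 = 0.996

FS = 1.00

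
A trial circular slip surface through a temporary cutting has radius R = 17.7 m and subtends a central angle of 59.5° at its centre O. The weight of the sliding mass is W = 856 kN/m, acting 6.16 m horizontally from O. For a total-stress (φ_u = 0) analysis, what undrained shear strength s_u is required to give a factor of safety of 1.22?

FS = s_u·L_a·R / (W·d), so s_u = FS·W·d / (L_a·R).
Arc length L_a = R·θ = 17.7·(59.5°·π/180) = 17.7·1.0385 = 18.38 m
s_u = 1.22·856·6.16 / (18.38·17.7) = 6433.0 / 325.34 = 19.77 kPa

s_u = 19.8 kPa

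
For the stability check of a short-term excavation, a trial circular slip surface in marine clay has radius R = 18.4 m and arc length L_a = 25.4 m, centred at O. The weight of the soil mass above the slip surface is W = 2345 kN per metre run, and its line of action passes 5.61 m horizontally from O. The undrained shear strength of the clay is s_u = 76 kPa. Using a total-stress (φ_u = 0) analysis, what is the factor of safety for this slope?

FS = 2.70

Taking moments about the centre O, the resisting moment is provided by the undrained shear strength acting along the arc:
M_R = s_u·L_a·R = 76·25.40·18.4 = 35519.4 kN·m/m
M_D = W·d = 2345·5.61 = 13155.5 kN·m/m
FS = M_R / M_D = 35519.4 / 13155.5 = 2.700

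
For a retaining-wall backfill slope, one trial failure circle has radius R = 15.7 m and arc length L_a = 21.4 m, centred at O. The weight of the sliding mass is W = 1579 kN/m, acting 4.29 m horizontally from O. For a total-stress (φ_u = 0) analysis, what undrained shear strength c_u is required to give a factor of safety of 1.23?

c_u = 24.8 kPa

FS = c_u·L_a·R / (W·d), so c_u = FS·W·d / (L_a·R).
c_u = 1.23·1579·4.29 / (21.40·15.7) = 8331.9 / 335.98 = 24.80 kPa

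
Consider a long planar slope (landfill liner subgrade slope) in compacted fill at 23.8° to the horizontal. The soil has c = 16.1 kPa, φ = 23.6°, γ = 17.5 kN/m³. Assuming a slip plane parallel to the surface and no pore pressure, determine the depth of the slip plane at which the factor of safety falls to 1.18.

Setting FS = 1.18 in FS = [c + γz cos²β tanφ] / [γz sinβ cosβ] and solving for z:
z = c / [γ cosβ (FS·sinβ − cosβ·tanφ)]
  = 16.1 / [17.5·cos23.8°·(1.18·sin23.8° − cos23.8°·tan23.6°)]
  = 16.1 / [17.5·0.9150·(1.18·0.4035 − 0.9150·0.4369)]
  = 16.1 / 1.2241 = 13.153 m

z = 13.15 m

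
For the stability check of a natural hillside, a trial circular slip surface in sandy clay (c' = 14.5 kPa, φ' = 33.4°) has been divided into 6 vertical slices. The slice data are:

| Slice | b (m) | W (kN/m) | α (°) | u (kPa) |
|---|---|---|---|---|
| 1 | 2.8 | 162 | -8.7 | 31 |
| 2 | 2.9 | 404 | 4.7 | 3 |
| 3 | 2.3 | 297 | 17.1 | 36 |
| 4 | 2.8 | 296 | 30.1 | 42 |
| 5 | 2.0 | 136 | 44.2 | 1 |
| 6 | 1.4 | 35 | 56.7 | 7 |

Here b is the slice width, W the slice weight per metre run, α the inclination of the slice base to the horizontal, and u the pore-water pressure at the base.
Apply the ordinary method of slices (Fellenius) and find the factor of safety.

Ordinary method of slices: FS = Σ[c'·Δl_i + (W_i cosα_i − u_i·Δl_i)·tanφ'] / Σ W_i sinα_i, with Δl_i = b_i / cosα_i.
Slice 1: Δl = 2.8/cos(-8.7°) = 2.833 m; N'_1 = 162·cos(-8.7°) − 31·2.833 = 72.3; c'Δl = 41.07; W sinα = -24.5
Slice 2: Δl = 2.9/cos4.7° = 2.910 m; N'_2 = 404·cos4.7° − 3·2.910 = 393.9; c'Δl = 42.19; W sinα = 33.1
Slice 3: Δl = 2.3/cos17.1° = 2.406 m; N'_3 = 297·cos17.1° − 36·2.406 = 197.2; c'Δl = 34.89; W sinα = 87.3
Slice 4: Δl = 2.8/cos30.1° = 3.236 m; N'_4 = 296·cos30.1° − 42·3.236 = 120.2; c'Δl = 46.93; W sinα = 148.4
Slice 5: Δl = 2.0/cos44.2° = 2.790 m; N'_5 = 136·cos44.2° − 1·2.790 = 94.7; c'Δl = 40.45; W sinα = 94.8
Slice 6: Δl = 1.4/cos56.7° = 2.550 m; N'_6 = 35·cos56.7° − 7·2.550 = 1.4; c'Δl = 36.97; W sinα = 29.3
Σc'Δl = 242.5 kN/m; ΣN' = 879.7 kN/m; ΣW sinα = 368.4 kN/m
Resisting = 242.5 + 879.7·tan33.4° = 242.5 + 580.1 = 822.6 kN/m
FS = 822.6 / 368.4 = 2.233

FS = 2.23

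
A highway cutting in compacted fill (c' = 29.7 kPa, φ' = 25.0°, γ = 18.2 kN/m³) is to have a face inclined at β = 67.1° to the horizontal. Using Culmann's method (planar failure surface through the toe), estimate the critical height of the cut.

Culmann's analysis gives the critical failure plane at α_cr = (β + φ')/2 = (67.1 + 25.0)/2 = 46.0°, and the critical height
H_c = (4c'/γ) · sinβ cosφ' / [1 − cos(β − φ')]
    = (4·29.7/18.2) · sin67.1°·cos25.0° / [1 − cos(42.1°)]
    = 6.527 · 0.9212·0.9063 / [1 − 0.7420]
    = 6.527 · 0.8349 / 0.2580
    = 21.12 m

H_c = 21.12 m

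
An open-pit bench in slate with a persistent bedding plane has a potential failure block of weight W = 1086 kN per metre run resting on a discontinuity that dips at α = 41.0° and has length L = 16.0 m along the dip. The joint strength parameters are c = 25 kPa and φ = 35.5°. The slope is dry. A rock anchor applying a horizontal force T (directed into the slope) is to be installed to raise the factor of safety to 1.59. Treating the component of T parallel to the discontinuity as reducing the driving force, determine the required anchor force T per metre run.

T = 89 kN/m

Resolving forces along and normal to the sliding plane, with the horizontal anchor force T adding T·sinα to the effective normal force and T·cosα acting up the plane against the driving force:
FS = [cL + (W cosα + T sinα) tanφ] / [W sinα − T cosα]
Without the anchor: N' = 819.6 kN/m, driving T_d = 712.5 kN/m, resisting R = 25·16.0 + 819.6·tan35.5° = 984.6 kN/m, FS = 1.38.
Setting FS = 1.59 and solving for T:
1.59·(712.5 − T cos41.0°) = 984.6 + T sin41.0°·tan35.5°
T·(sin41.0°·tan35.5° + 1.59·cos41.0°) = 1.59·712.5 − 984.6
T·(0.6561·0.7133 + 1.59·0.7547) = 1132.8 − 984.6 = 148.2
T·1.6680 = 148.2
T = 88.9 kN/m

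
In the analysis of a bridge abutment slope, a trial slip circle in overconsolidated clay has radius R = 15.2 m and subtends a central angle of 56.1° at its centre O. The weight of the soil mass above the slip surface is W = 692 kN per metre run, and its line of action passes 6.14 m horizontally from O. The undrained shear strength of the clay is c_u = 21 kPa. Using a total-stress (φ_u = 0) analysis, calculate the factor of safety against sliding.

FS = 1.12

Taking moments about the centre O, the resisting moment is provided by the undrained shear strength acting along the arc:
Arc length L_a = R·θ = 15.2·(56.1°·π/180) = 15.2·0.9791 = 14.88 m
M_R = c_u·L_a·R = 21·14.88·15.2 = 4750.6 kN·m/m
M_D = W·d = 692·6.14 = 4248.9 kN·m/m
FS = M_R / M_D = 4750.6 / 4248.9 = 1.118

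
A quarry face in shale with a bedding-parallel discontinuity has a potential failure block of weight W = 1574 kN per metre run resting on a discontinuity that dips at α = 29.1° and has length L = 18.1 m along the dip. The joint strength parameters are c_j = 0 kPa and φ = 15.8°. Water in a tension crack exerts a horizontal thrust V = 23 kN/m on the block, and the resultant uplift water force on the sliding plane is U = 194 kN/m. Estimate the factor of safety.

Resolving the block weight along and normal to the plane and applying the Mohr–Coulomb strength on the joint:
N' = W cosα − U − V sinα = 1574·cos29.1° − 194 − 23·sin29.1° = 1170.1 kN/m
Driving force T = W sinα + V cosα = 1574·sin29.1° + 23·cos29.1° = 785.6 kN/m
Resisting force R = c_j·L + N'·tanφ = 0·18.1 + 1170.1·tan15.8° = 0.0 + 331.1 = 331.1 kN/m
FS = R / T = 331.1 / 785.6 = 0.421

FS = 0.42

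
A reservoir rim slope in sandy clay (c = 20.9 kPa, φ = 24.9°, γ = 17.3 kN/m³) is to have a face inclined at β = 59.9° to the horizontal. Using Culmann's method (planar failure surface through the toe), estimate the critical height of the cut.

H_c = 20.97 m

Culmann's analysis gives the critical failure plane at α_cr = (β + φ)/2 = (59.9 + 24.9)/2 = 42.4°, and the critical height
H_c = (4c/γ) · sinβ cosφ / [1 − cos(β − φ)]
    = (4·20.9/17.3) · sin59.9°·cos24.9° / [1 − cos(35.0°)]
    = 4.832 · 0.8652·0.9070 / [1 − 0.8192]
    = 4.832 · 0.7847 / 0.1808
    = 20.97 m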